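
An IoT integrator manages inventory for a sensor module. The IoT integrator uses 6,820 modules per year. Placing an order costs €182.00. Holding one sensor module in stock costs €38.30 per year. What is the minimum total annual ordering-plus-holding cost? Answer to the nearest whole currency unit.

The optimal lot size = √(2DS/H) = √(2 × 6,820 × 182 / 38.3) ≈ 254.59.
At Q*, ordering cost (D/Q*)S equals holding cost (Q*/2)H, each = √(DSH/2).
Minimum total = √(2DSH) = √(2 × 6,820 × 182 × 38.3) ≈ 9750.845.

TC* ≈ €9,751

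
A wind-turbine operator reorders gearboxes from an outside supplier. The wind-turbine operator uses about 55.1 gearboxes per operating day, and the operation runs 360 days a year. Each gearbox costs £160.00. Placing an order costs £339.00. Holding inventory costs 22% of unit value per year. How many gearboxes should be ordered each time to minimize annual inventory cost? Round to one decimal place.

Q* ≈ 618.1 gearboxes

Annual demand D = 55.1 × 360 = 19,836.
Holding cost H = 0.22 × £160.00 = £35.2000 per unit per year.
EOQ = √(2DS / H) = √(2 × 19,836 × 339 / 35.2).
= √(13,448,808 / 35.2) = √382,068.4091 ≈ 618.117.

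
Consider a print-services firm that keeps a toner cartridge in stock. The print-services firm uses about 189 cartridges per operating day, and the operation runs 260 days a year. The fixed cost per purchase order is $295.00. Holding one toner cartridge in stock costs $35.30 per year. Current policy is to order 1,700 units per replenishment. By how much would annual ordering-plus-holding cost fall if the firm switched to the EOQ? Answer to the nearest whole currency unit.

Annual demand D = 189 × 260 = 49,140.
EOQ = √(2DS/H) = √(2 × 49,140 × 295 / 35.3) ≈ 906.27.
Cost at Q* = (D/Q*)S + (Q*/2)H = √(2DSH) ≈ $31,991.23.
Cost at Q = 1,700: (49,140/1,700)×295 + (1,700/2)×35.3 = $8,527.24 + $30,005.00 = $38,532.24.
Excess = $38,532.24 − $31,991.23 = $6,541.01.

Extra cost ≈ $6,541 per year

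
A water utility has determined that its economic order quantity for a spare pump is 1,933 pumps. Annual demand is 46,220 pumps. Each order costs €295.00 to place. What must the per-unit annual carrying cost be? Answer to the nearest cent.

H ≈ €7.30

Invert the EOQ relation Q*² = 2DS/H.
From Q* = √(2DS/H): H = 2DS / Q*² = 2 × 46,220 × 295 / 1,933² = 7.2982.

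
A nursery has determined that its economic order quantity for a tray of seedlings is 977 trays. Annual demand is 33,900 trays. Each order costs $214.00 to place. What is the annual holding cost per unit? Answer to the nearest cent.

H ≈ $15.20

Squaring Q* = √(2DS/H) gives Q*² = 2DS/H.
From Q* = √(2DS/H): H = 2DS / Q*² = 2 × 33,900 × 214 / 977² = 15.2004.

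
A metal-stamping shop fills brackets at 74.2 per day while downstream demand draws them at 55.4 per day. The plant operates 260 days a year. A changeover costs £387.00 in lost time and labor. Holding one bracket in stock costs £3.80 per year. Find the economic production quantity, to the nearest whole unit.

Annual demand D = 55.4 × 260 = 14,404.
Production build-up factor (1 − d/p) = 1 − 55.4/74.2 = 0.2534.
Q* = √(2DS / (H(1 − d/p))) = √(2 × 14,404 × 387 / (3.8 × 0.2534)).
= √(11,148,696 / 0.9628) ≈ 3402.854.

Q* ≈ 3,403 brackets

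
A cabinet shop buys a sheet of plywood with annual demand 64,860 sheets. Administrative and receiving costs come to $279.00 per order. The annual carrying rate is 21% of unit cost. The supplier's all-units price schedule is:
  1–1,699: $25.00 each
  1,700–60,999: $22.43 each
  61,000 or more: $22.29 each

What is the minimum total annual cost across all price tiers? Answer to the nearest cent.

TC* ≈ $1,467,866.39

Holding cost per unit per year at price C is H = 0.21·C.
Candidates are each tier's EOQ (if it falls in that tier) and each price-break quantity.
Tier 1 ($25.00): EOQ = 2625.6 exceeds tier's upper bound 1699, so this tier is dominated.
EOQ at $22.43 = 2771.9 (feasible in tier 2): TC = 64,860×$22.43 + (64,860/2771.9)×279 + (2771.9/2)×0.21×$22.43 = $1,467,866.39.
EOQ at $22.29 = 2780.6 < 61000, so use break Q=61000: TC = 64,860×$22.29 + (64,860/61000.0)×279 + (61000.0/2)×0.21×$22.29 = $1,588,793.50.
Lowest total cost among the candidates is at Q = 2771.9.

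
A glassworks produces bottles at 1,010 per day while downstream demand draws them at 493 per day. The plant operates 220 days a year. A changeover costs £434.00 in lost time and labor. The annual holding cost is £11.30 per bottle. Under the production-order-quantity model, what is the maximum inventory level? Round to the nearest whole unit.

I_max ≈ 2,065 bottles

Annual demand D = 493 × 220 = 108,460.
Production build-up factor (1 − d/p) = 1 − 493/1,010 = 0.5119.
Q* = √(2DS / (H(1 − d/p))) = √(2 × 108,460 × 434 / (11.3 × 0.5119)).
= √(94,143,280 / 5.7843) ≈ 4034.325.
Maximum inventory = Q*(1 − d/p) = 4034.325 × 0.5119 ≈ 2065.095.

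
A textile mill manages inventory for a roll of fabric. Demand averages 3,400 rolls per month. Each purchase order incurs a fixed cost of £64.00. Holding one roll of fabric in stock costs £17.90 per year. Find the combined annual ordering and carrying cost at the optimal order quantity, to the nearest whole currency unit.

TC* ≈ £9,669

Annual demand D = 3,400 × 12 = 40,800.
The optimal lot size = √(2DS/H) = √(2 × 40,800 × 64 / 17.9) ≈ 540.14.
At Q*, ordering cost (D/Q*)S equals holding cost (Q*/2)H, each = √(DSH/2).
Minimum total = √(2DSH) = √(2 × 40,800 × 64 × 17.9) ≈ 9668.555.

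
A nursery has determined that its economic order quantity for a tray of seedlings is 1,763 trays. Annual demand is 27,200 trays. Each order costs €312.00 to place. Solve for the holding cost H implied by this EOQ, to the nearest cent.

Squaring Q* = √(2DS/H) gives Q*² = 2DS/H.
From Q* = √(2DS/H): H = 2DS / Q*² = 2 × 27,200 × 312 / 1,763² = 5.4607.

H ≈ €5.46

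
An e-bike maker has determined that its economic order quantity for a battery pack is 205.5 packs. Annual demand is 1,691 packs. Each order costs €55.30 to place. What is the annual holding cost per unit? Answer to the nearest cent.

Invert the EOQ relation Q*² = 2DS/H.
From Q* = √(2DS/H): H = 2DS / Q*² = 2 × 1,691 × 55.3 / 205.5² = 4.4287.

H ≈ €4.43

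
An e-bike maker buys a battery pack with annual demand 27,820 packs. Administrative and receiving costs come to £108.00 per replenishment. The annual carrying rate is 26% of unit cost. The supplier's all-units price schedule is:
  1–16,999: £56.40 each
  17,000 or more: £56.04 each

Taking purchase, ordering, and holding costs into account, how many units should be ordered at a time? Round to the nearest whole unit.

Q* ≈ 640 packs

Holding cost per unit per year at price C is H = 0.26·C.
For each price level, check whether its EOQ is feasible; otherwise the best quantity at that price is the breakpoint.
EOQ at £56.40 = 640.1 (feasible in tier 1): TC = 27,820×£56.40 + (27,820/640.1)×108 + (640.1/2)×0.26×£56.40 = £1,578,435.10.
EOQ at £56.04 = 642.2 < 17000, so use break Q=17000: TC = 27,820×£56.04 + (27,820/17000.0)×108 + (17000.0/2)×0.26×£56.04 = £1,683,057.94.
Lowest total cost is £1,578,435.10 at Q = 640.1.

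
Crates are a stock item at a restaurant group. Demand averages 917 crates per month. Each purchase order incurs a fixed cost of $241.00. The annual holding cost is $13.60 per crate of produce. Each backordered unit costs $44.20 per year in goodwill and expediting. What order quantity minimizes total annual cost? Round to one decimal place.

Q* ≈ 714.1 crates

Annual demand D = 917 × 12 = 11,004.
With planned backorders, Q* = √(2DS/H) · √((H+B)/B).
√(2DS/H) = √(2 × 11,004 × 241 / 13.6) = 624.496.
√((H+B)/B) = √((13.6+44.2)/44.2) = 1.1435.
Q* ≈ 714.138.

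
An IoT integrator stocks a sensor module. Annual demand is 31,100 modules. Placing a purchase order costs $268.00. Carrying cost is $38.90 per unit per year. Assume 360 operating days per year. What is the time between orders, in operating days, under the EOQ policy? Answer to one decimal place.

T ≈ 7.6 days

The optimal lot size = √(2DS/H) = √(2 × 31,100 × 268 / 38.9) ≈ 654.62.
Cycle time = Q*/D × 360 = 654.62 / 31,100 × 360 ≈ 7.578 days.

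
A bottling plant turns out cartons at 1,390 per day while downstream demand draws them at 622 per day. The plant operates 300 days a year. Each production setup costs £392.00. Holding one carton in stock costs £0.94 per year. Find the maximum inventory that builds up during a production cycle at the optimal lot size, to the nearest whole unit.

Annual demand D = 622 × 300 = 186,600.
Production build-up factor (1 − d/p) = 1 − 622/1,390 = 0.5525.
Q* = √(2DS / (H(1 − d/p))) = √(2 × 186,600 × 392 / (0.94 × 0.5525)).
= √(146,294,400 / 0.5194) ≈ 16783.275.
Maximum inventory = Q*(1 − d/p) = 16783.275 × 0.5525 ≈ 9273.061.

I_max ≈ 9,273 cartons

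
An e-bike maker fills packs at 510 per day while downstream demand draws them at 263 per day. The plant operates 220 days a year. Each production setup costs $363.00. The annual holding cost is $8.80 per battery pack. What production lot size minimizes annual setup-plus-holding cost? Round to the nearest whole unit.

Q* ≈ 3,139 packs

Annual demand D = 263 × 220 = 57,860.
Production build-up factor (1 − d/p) = 1 − 263/510 = 0.4843.
Q* = √(2DS / (H(1 − d/p))) = √(2 × 57,860 × 363 / (8.8 × 0.4843)).
= √(42,006,360 / 4.262) ≈ 3139.444.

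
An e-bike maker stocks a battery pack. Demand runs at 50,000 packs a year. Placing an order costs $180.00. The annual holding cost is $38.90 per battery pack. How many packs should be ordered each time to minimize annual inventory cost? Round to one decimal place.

Q* ≈ 680.2 packs

EOQ = √(2DS / H) = √(2 × 50,000 × 180 / 38.9).
= √(18,000,000 / 38.9) = √462,724.9357 ≈ 680.239.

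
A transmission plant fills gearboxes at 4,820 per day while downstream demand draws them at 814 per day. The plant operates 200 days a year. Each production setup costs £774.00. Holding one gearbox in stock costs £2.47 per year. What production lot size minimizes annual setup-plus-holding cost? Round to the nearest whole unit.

Q* ≈ 11,080 gearboxes

Annual demand D = 814 × 200 = 162,800.
Production build-up factor (1 − d/p) = 1 − 814/4,820 = 0.8311.
Q* = √(2DS / (H(1 − d/p))) = √(2 × 162,800 × 774 / (2.47 × 0.8311)).
= √(252,014,400 / 2.0529) ≈ 11079.808.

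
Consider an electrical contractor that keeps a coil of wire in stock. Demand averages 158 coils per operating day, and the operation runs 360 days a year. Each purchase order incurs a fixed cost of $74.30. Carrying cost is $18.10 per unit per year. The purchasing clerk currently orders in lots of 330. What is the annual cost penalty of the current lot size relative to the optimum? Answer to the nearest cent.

Annual demand D = 158 × 360 = 56,880.
EOQ = √(2DS/H) = √(2 × 56,880 × 74.3 / 18.1) ≈ 683.36.
Cost at Q* = (D/Q*)S + (Q*/2)H = √(2DSH) ≈ $12,368.83.
Cost at Q = 330: (56,880/330)×74.3 + (330/2)×18.1 = $12,806.62 + $2,986.50 = $15,793.12.
Excess = $15,793.12 − $12,368.83 = $3,424.29.

Extra cost ≈ $3,424.29 per year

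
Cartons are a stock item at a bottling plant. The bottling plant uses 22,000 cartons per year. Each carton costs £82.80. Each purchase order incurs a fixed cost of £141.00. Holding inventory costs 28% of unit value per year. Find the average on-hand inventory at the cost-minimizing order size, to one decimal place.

Average inventory ≈ 258.6 cartons

Holding cost H = 0.28 × £82.80 = £23.1840 per unit per year.
Q* = √(2DS/H) = √(2 × 22,000 × 141 / 23.184) ≈ 517.30.
Average inventory = Q*/2 ≈ 517.30 / 2 = 258.650.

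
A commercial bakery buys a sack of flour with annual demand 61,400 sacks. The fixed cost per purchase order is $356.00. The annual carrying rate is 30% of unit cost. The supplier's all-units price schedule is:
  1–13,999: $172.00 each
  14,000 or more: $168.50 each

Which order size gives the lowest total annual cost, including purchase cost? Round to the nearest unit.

Holding cost per unit per year at price C is H = 0.30·C.
Candidates are each tier's EOQ (if it falls in that tier) and each price-break quantity.
EOQ at $172.00 = 920.4 (feasible in tier 1): TC = 61,400×$172.00 + (61,400/920.4)×356 + (920.4/2)×0.30×$172.00 = $10,608,295.12.
EOQ at $168.50 = 930.0 < 14000, so use break Q=14000: TC = 61,400×$168.50 + (61,400/14000.0)×356 + (14000.0/2)×0.30×$168.50 = $10,701,311.31.
Lowest total cost is $10,608,295.12 at Q = 920.4.

Q* ≈ 920 sacks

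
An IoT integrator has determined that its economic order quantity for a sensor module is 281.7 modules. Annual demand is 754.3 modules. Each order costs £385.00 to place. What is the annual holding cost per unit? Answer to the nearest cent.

Invert the EOQ relation Q*² = 2DS/H.
From Q* = √(2DS/H): H = 2DS / Q*² = 2 × 754.3 × 385 / 281.7² = 7.3192.

H ≈ £7.32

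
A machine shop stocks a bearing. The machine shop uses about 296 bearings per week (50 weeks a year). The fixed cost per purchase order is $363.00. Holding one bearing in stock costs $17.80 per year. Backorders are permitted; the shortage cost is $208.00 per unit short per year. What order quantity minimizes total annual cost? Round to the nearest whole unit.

Annual demand D = 296 × 50 = 14,800.
With planned backorders, Q* = √(2DS/H) · √((H+B)/B).
√(2DS/H) = √(2 × 14,800 × 363 / 17.8) = 776.943.
√((H+B)/B) = √((17.8+208)/208) = 1.0419.
Q* ≈ 809.505.

Q* ≈ 810 bearings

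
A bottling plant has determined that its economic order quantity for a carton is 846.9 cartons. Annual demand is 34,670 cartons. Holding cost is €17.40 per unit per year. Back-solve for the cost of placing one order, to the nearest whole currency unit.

Squaring Q* = √(2DS/H) gives Q*² = 2DS/H.
From Q* = √(2DS/H): S = Q*²H / (2D) = 846.9² × 17.4 / (2 × 34,670) = 179.9822.

S ≈ €180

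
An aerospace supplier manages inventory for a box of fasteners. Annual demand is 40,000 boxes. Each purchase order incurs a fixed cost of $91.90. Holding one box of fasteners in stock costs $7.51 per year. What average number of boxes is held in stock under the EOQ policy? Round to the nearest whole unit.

The optimal lot size = √(2DS/H) = √(2 × 40,000 × 91.9 / 7.51) ≈ 989.42.
Average inventory = Q*/2 ≈ 989.42 / 2 = 494.712.

Average inventory ≈ 495 boxes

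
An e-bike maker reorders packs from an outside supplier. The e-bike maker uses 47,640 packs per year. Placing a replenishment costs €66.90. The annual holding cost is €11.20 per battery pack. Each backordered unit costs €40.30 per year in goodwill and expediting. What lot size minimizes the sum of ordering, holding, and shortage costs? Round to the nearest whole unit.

With planned backorders, Q* = √(2DS/H) · √((H+B)/B).
√(2DS/H) = √(2 × 47,640 × 66.9 / 11.2) = 754.406.
√((H+B)/B) = √((11.2+40.3)/40.3) = 1.1304.
Q* ≈ 852.817.

Q* ≈ 853 packs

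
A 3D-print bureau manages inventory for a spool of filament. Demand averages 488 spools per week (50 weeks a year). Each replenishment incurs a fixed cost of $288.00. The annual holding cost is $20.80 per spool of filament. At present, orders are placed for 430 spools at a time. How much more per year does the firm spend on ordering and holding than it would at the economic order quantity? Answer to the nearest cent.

Extra cost ≈ $3,716.62 per year

Annual demand D = 488 × 50 = 24,400.
EOQ = √(2DS/H) = √(2 × 24,400 × 288 / 20.8) ≈ 822.01.
Cost at Q* = (D/Q*)S + (Q*/2)H = √(2DSH) ≈ $17,097.71.
Cost at Q = 430: (24,400/430)×288 + (430/2)×20.8 = $16,342.33 + $4,472.00 = $20,814.33.
Excess = $20,814.33 − $17,097.71 = $3,716.62.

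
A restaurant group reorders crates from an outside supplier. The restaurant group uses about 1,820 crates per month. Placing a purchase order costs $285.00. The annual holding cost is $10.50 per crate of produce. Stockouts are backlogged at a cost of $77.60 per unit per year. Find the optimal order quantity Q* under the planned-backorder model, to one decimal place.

Q* ≈ 1,160.2 crates

Annual demand D = 1,820 × 12 = 21,840.
With planned backorders, Q* = √(2DS/H) · √((H+B)/B).
√(2DS/H) = √(2 × 21,840 × 285 / 10.5) = 1088.853.
√((H+B)/B) = √((10.5+77.6)/77.6) = 1.0655.
Q* ≈ 1160.182.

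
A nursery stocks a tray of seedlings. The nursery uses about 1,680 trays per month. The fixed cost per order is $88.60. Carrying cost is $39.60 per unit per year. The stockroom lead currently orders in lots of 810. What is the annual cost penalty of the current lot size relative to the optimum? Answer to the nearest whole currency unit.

Extra cost ≈ $6,349 per year

Annual demand D = 1,680 × 12 = 20,160.
EOQ = √(2DS/H) = √(2 × 20,160 × 88.6 / 39.6) ≈ 300.35.
Cost at Q* = (D/Q*)S + (Q*/2)H = √(2DSH) ≈ $11,893.91.
Cost at Q = 810: (20,160/810)×88.6 + (810/2)×39.6 = $2,205.16 + $16,038.00 = $18,243.16.
Excess = $18,243.16 − $11,893.91 = $6,349.24.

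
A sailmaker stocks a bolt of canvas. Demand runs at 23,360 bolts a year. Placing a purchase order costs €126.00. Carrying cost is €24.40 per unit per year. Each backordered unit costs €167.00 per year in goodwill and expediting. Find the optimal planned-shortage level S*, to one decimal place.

S* ≈ 67.0 bolts

With planned backorders, Q* = √(2DS/H) · √((H+B)/B).
√(2DS/H) = √(2 × 23,360 × 126 / 24.4) = 491.181.
√((H+B)/B) = √((24.4+167)/167) = 1.0706.
Q* ≈ 525.841.
S* = Q* · H/(H+B) = 525.841 × 24.4/191.4 ≈ 67.035.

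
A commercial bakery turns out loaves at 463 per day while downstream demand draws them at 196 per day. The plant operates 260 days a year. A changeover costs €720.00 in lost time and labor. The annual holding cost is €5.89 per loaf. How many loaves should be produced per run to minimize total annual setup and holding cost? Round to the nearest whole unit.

Annual demand D = 196 × 260 = 50,960.
Production build-up factor (1 − d/p) = 1 − 196/463 = 0.5767.
Q* = √(2DS / (H(1 − d/p))) = √(2 × 50,960 × 720 / (5.89 × 0.5767)).
= √(73,382,400 / 3.3966) ≈ 4648.075.

Q* ≈ 4,648 loaves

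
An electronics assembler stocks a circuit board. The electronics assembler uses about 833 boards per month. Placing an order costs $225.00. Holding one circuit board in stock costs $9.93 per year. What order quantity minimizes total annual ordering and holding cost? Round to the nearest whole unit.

Q* ≈ 673 boards

Annual demand D = 833 × 12 = 9,996.
EOQ = √(2DS / H) = √(2 × 9,996 × 225 / 9.93).
= √(4,498,200 / 9.93) = √452,990.9366 ≈ 673.046.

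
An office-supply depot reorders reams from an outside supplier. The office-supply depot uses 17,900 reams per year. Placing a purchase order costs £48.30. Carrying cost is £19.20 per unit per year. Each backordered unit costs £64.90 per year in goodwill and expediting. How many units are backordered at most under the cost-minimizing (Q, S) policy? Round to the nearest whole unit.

With planned backorders, Q* = √(2DS/H) · √((H+B)/B).
√(2DS/H) = √(2 × 17,900 × 48.3 / 19.2) = 300.099.
√((H+B)/B) = √((19.2+64.9)/64.9) = 1.1383.
Q* ≈ 341.618.
S* = Q* · H/(H+B) = 341.618 × 19.2/84.1 ≈ 77.991.

S* ≈ 78 reams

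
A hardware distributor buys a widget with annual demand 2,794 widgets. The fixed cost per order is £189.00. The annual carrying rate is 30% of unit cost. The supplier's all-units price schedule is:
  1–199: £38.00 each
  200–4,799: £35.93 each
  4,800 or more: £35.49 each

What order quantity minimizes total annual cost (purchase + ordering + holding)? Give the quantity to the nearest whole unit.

Q* ≈ 313 widgets

Holding cost per unit per year at price C is H = 0.30·C.
For each price level, check whether its EOQ is feasible; otherwise the best quantity at that price is the breakpoint.
Tier 1 (£38.00): EOQ = 304.4 exceeds tier's upper bound 199, so this tier is dominated.
EOQ at £35.93 = 313.0 (feasible in tier 2): TC = 2,794×£35.93 + (2,794/313.0)×189 + (313.0/2)×0.30×£35.93 = £103,762.45.
EOQ at £35.49 = 315.0 < 4800, so use break Q=4800: TC = 2,794×£35.49 + (2,794/4800.0)×189 + (4800.0/2)×0.30×£35.49 = £124,821.87.
Lowest total cost is £103,762.45 at Q = 313.0.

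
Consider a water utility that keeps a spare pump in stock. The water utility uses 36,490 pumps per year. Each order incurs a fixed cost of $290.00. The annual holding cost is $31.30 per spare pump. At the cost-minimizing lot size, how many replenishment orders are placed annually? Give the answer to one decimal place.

The optimal lot size = √(2DS/H) = √(2 × 36,490 × 290 / 31.3) ≈ 822.30.
Orders per year = D / Q* = 36,490 / 822.30 ≈ 44.376.

N ≈ 44.4 orders per year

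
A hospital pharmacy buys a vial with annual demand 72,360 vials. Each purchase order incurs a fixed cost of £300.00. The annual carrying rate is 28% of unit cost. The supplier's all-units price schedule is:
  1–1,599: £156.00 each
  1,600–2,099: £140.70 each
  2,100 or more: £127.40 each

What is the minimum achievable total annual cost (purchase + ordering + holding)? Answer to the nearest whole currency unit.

TC* ≈ £9,266,457

Holding cost per unit per year at price C is H = 0.28·C.
For each price level, check whether its EOQ is feasible; otherwise the best quantity at that price is the breakpoint.
EOQ at £156.00 = 997.0 (feasible in tier 1): TC = 72,360×£156.00 + (72,360/997.0)×300 + (997.0/2)×0.28×£156.00 = £11,331,707.80.
EOQ at £140.70 = 1049.8 < 1600, so use break Q=1600: TC = 72,360×£140.70 + (72,360/1600.0)×300 + (1600.0/2)×0.28×£140.70 = £10,226,136.30.
EOQ at £127.40 = 1103.2 < 2100, so use break Q=2100: TC = 72,360×£127.40 + (72,360/2100.0)×300 + (2100.0/2)×0.28×£127.40 = £9,266,456.74.
Lowest total cost among the candidates is at Q = 2100.0.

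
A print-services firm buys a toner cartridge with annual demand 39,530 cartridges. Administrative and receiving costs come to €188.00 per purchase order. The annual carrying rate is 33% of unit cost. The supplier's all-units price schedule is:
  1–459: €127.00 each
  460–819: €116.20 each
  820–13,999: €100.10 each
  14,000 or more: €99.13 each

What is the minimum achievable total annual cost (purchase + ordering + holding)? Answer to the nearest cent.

Holding cost per unit per year at price C is H = 0.33·C.
For each price level, check whether its EOQ is feasible; otherwise the best quantity at that price is the breakpoint.
Tier 1 (€127.00): EOQ = 595.5 exceeds tier's upper bound 459, so this tier is dominated.
EOQ at €116.20 = 622.6 (feasible in tier 2): TC = 39,530×€116.20 + (39,530/622.6)×188 + (622.6/2)×0.33×€116.20 = €4,617,259.57.
EOQ at €100.10 = 670.8 < 820, so use break Q=820: TC = 39,530×€100.10 + (39,530/820.0)×188 + (820.0/2)×0.33×€100.10 = €3,979,559.51.
EOQ at €99.13 = 674.1 < 14000, so use break Q=14000: TC = 39,530×€99.13 + (39,530/14000.0)×188 + (14000.0/2)×0.33×€99.13 = €4,148,130.03.
Lowest total cost among the candidates is at Q = 820.0.

TC* ≈ €3,979,559.51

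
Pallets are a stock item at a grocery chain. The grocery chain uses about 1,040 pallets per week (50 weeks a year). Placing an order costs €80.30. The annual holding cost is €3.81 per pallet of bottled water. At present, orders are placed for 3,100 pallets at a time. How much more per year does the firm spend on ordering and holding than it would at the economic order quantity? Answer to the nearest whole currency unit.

Annual demand D = 1,040 × 50 = 52,000.
EOQ = √(2DS/H) = √(2 × 52,000 × 80.3 / 3.81) ≈ 1480.51.
Cost at Q* = (D/Q*)S + (Q*/2)H = √(2DSH) ≈ €5,640.75.
Cost at Q = 3,100: (52,000/3,100)×80.3 + (3,100/2)×3.81 = €1,346.97 + €5,905.50 = €7,252.47.
Excess = €7,252.47 − €5,640.75 = €1,611.72.

Extra cost ≈ €1,612 per year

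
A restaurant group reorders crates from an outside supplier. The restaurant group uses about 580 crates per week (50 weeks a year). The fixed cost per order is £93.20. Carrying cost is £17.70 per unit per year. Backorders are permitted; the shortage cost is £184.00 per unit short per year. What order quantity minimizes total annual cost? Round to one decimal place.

Annual demand D = 580 × 50 = 29,000.
With planned backorders, Q* = √(2DS/H) · √((H+B)/B).
√(2DS/H) = √(2 × 29,000 × 93.2 / 17.7) = 552.631.
√((H+B)/B) = √((17.7+184)/184) = 1.0470.
Q* ≈ 578.601.

Q* ≈ 578.6 crates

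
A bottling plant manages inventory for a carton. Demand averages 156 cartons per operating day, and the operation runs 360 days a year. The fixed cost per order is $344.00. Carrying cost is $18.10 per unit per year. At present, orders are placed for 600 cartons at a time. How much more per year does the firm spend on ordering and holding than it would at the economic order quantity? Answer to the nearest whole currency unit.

Annual demand D = 156 × 360 = 56,160.
EOQ = √(2DS/H) = √(2 × 56,160 × 344 / 18.1) ≈ 1461.06.
Cost at Q* = (D/Q*)S + (Q*/2)H = √(2DSH) ≈ $26,445.21.
Cost at Q = 600: (56,160/600)×344 + (600/2)×18.1 = $32,198.40 + $5,430.00 = $37,628.40.
Excess = $37,628.40 − $26,445.21 = $11,183.19.

Extra cost ≈ $11,183 per year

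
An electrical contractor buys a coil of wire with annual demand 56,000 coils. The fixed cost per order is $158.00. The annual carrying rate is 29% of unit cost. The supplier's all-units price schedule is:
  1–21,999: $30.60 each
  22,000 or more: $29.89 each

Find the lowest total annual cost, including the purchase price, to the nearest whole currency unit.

TC* ≈ $1,726,131

Holding cost per unit per year at price C is H = 0.29·C.
Evaluate total cost at each tier's feasible EOQ or, if the EOQ is below the tier, at the tier's minimum quantity.
EOQ at $30.60 = 1412.1 (feasible in tier 1): TC = 56,000×$30.60 + (56,000/1412.1)×158 + (1412.1/2)×0.29×$30.60 = $1,726,131.33.
EOQ at $29.89 = 1428.8 < 22000, so use break Q=22000: TC = 56,000×$29.89 + (56,000/22000.0)×158 + (22000.0/2)×0.29×$29.89 = $1,769,591.28.
Lowest total cost among the candidates is at Q = 1412.1.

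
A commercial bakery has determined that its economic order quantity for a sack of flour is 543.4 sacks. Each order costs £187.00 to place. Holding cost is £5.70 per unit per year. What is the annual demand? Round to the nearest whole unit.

Invert the EOQ relation Q*² = 2DS/H.
From Q* = √(2DS/H): D = Q*²H / (2S) = 543.4² × 5.7 / (2 × 187) = 4500.311.

D ≈ 4,500 sacks per year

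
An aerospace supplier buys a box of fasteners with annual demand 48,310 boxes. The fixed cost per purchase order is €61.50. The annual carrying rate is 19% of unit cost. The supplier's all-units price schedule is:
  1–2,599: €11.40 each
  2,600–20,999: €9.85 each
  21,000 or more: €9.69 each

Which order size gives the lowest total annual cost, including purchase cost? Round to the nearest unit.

Holding cost per unit per year at price C is H = 0.19·C.
For each price level, check whether its EOQ is feasible; otherwise the best quantity at that price is the breakpoint.
EOQ at €11.40 = 1656.3 (feasible in tier 1): TC = 48,310×€11.40 + (48,310/1656.3)×61.5 + (1656.3/2)×0.19×€11.40 = €554,321.57.
EOQ at €9.85 = 1781.9 < 2600, so use break Q=2600: TC = 48,310×€9.85 + (48,310/2600.0)×61.5 + (2600.0/2)×0.19×€9.85 = €479,429.17.
EOQ at €9.69 = 1796.5 < 21000, so use break Q=21000: TC = 48,310×€9.69 + (48,310/21000.0)×61.5 + (21000.0/2)×0.19×€9.69 = €487,596.93.
Lowest total cost is €479,429.17 at Q = 2600.0.

Q* ≈ 2,600 boxes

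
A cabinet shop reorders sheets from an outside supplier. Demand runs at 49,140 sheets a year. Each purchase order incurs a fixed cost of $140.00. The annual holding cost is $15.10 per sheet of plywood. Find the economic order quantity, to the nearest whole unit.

Q* ≈ 955 sheets

EOQ = √(2DS / H) = √(2 × 49,140 × 140 / 15.1).
= √(13,759,200 / 15.1) = √911,205.298 ≈ 954.571.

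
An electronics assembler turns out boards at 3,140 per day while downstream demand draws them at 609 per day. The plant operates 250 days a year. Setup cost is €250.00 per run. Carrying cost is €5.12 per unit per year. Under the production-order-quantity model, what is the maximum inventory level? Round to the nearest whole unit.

Annual demand D = 609 × 250 = 152,250.
Production build-up factor (1 − d/p) = 1 − 609/3,140 = 0.8061.
Q* = √(2DS / (H(1 − d/p))) = √(2 × 152,250 × 250 / (5.12 × 0.8061)).
= √(76,125,000 / 4.127) ≈ 4294.844.
Maximum inventory = Q*(1 − d/p) = 4294.844 × 0.8061 ≈ 3461.863.

I_max ≈ 3,462 boards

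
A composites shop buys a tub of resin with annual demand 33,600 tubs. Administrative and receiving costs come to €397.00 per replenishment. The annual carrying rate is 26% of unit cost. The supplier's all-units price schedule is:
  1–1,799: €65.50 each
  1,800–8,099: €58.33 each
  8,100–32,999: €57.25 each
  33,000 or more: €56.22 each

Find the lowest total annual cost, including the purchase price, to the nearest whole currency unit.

Holding cost per unit per year at price C is H = 0.26·C.
Evaluate total cost at each tier's feasible EOQ or, if the EOQ is below the tier, at the tier's minimum quantity.
EOQ at €65.50 = 1251.6 (feasible in tier 1): TC = 33,600×€65.50 + (33,600/1251.6)×397 + (1251.6/2)×0.26×€65.50 = €2,222,115.09.
EOQ at €58.33 = 1326.3 < 1800, so use break Q=1800: TC = 33,600×€58.33 + (33,600/1800.0)×397 + (1800.0/2)×0.26×€58.33 = €1,980,947.89.
EOQ at €57.25 = 1338.8 < 8100, so use break Q=8100: TC = 33,600×€57.25 + (33,600/8100.0)×397 + (8100.0/2)×0.26×€57.25 = €1,985,531.06.
EOQ at €56.22 = 1351.0 < 33000, so use break Q=33000: TC = 33,600×€56.22 + (33,600/33000.0)×397 + (33000.0/2)×0.26×€56.22 = €2,130,580.02.
Lowest total cost among the candidates is at Q = 1800.0.

TC* ≈ €1,980,948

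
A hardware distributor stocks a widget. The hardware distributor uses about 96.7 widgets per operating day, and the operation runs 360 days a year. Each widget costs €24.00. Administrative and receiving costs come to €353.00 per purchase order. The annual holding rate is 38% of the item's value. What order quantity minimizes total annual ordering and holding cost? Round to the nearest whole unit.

Annual demand D = 96.7 × 360 = 34,812.
Holding cost H = 0.38 × €24.00 = €9.1200 per unit per year.
EOQ = √(2DS / H) = √(2 × 34,812 × 353 / 9.12).
= √(24,577,272 / 9.12) = √2,694,876.3158 ≈ 1641.608.

Q* ≈ 1,642 widgets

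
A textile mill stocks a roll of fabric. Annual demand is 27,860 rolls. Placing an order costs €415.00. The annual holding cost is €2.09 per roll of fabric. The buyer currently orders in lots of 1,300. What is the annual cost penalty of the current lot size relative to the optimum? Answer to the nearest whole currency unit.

Extra cost ≈ €3,300 per year

EOQ = √(2DS/H) = √(2 × 27,860 × 415 / 2.09) ≈ 3326.26.
Cost at Q* = (D/Q*)S + (Q*/2)H = √(2DSH) ≈ €6,951.89.
Cost at Q = 1,300: (27,860/1,300)×415 + (1,300/2)×2.09 = €8,893.77 + €1,358.50 = €10,252.27.
Excess = €10,252.27 − €6,951.89 = €3,300.38.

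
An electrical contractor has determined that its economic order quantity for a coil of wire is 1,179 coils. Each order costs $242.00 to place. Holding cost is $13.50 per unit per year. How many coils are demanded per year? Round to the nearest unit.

D ≈ 38,772 coils per year

Invert the EOQ relation Q*² = 2DS/H.
From Q* = √(2DS/H): D = Q*²H / (2S) = 1,179² × 13.5 / (2 × 242) = 38771.805.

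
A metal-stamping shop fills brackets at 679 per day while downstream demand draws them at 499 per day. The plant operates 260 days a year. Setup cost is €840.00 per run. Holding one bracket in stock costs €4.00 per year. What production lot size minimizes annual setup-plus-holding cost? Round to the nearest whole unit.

Annual demand D = 499 × 260 = 129,740.
Production build-up factor (1 − d/p) = 1 − 499/679 = 0.2651.
Q* = √(2DS / (H(1 − d/p))) = √(2 × 129,740 × 840 / (4 × 0.2651)).
= √(217,963,200 / 1.0604) ≈ 14337.064.

Q* ≈ 14,337 brackets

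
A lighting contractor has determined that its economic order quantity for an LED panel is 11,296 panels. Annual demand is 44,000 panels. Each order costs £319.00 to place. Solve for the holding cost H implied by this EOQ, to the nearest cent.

H ≈ £0.22

Squaring Q* = √(2DS/H) gives Q*² = 2DS/H.
From Q* = √(2DS/H): H = 2DS / Q*² = 2 × 44,000 × 319 / 11,296² = 0.2200.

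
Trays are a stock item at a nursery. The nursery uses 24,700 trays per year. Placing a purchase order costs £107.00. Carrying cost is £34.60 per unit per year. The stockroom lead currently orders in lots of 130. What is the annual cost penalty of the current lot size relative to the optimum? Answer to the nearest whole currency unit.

Extra cost ≈ £9,055 per year

EOQ = √(2DS/H) = √(2 × 24,700 × 107 / 34.6) ≈ 390.86.
Cost at Q* = (D/Q*)S + (Q*/2)H = √(2DSH) ≈ £13,523.63.
Cost at Q = 130: (24,700/130)×107 + (130/2)×34.6 = £20,330.00 + £2,249.00 = £22,579.00.
Excess = £22,579.00 − £13,523.63 = £9,055.37.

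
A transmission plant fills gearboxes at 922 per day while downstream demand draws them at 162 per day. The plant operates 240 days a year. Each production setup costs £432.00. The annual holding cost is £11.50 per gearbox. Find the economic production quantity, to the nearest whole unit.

Q* ≈ 1,882 gearboxes

Annual demand D = 162 × 240 = 38,880.
Production build-up factor (1 − d/p) = 1 − 162/922 = 0.8243.
Q* = √(2DS / (H(1 − d/p))) = √(2 × 38,880 × 432 / (11.5 × 0.8243)).
= √(33,592,320 / 9.4794) ≈ 1882.477.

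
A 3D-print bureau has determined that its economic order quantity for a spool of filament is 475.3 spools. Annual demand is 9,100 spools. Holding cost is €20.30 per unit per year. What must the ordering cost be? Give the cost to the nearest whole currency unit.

Invert the EOQ relation Q*² = 2DS/H.
From Q* = √(2DS/H): S = Q*²H / (2D) = 475.3² × 20.3 / (2 × 9,100) = 251.9766.

S ≈ €252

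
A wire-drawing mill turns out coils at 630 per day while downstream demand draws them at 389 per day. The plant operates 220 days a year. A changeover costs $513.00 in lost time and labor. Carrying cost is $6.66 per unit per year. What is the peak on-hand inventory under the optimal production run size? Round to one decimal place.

I_max ≈ 2,245.7 coils

Annual demand D = 389 × 220 = 85,580.
Production build-up factor (1 − d/p) = 1 − 389/630 = 0.3825.
Q* = √(2DS / (H(1 − d/p))) = √(2 × 85,580 × 513 / (6.66 × 0.3825)).
= √(87,805,080 / 2.5477) ≈ 5870.627.
Maximum inventory = Q*(1 − d/p) = 5870.627 × 0.3825 ≈ 2245.748.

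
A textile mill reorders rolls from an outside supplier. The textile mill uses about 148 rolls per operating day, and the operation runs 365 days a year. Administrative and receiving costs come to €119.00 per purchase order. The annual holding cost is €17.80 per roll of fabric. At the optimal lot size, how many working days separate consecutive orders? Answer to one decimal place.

Annual demand D = 148 × 365 = 54,020.
EOQ = √(2DS/H) = √(2 × 54,020 × 119 / 17.8) ≈ 849.88.
Cycle time = Q*/D × 365 = 849.88 / 54,020 × 365 ≈ 5.742 days.

T ≈ 5.7 days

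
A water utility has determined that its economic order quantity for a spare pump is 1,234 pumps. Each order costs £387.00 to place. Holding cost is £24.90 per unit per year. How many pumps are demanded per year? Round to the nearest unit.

The basic EOQ model gives Q* = √(2DS/H); rearrange for the unknown.
From Q* = √(2DS/H): D = Q*²H / (2S) = 1,234² × 24.9 / (2 × 387) = 48987.887.

D ≈ 48,988 pumps per year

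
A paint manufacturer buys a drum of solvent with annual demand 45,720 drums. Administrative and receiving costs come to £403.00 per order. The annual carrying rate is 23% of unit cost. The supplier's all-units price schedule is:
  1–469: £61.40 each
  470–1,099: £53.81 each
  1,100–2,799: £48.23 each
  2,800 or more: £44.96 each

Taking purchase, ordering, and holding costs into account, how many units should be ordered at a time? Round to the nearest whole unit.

Q* ≈ 2,800 drums

Holding cost per unit per year at price C is H = 0.23·C.
For each price level, check whether its EOQ is feasible; otherwise the best quantity at that price is the breakpoint.
Tier 1 (£61.40): EOQ = 1615.4 exceeds tier's upper bound 469, so this tier is dominated.
Tier 2 (£53.81): EOQ = 1725.5 exceeds tier's upper bound 1099, so this tier is dominated.
EOQ at £48.23 = 1822.6 (feasible in tier 3): TC = 45,720×£48.23 + (45,720/1822.6)×403 + (1822.6/2)×0.23×£48.23 = £2,225,293.83.
EOQ at £44.96 = 1887.7 < 2800, so use break Q=2800: TC = 45,720×£44.96 + (45,720/2800.0)×403 + (2800.0/2)×0.23×£44.96 = £2,076,628.73.
Lowest total cost is £2,076,628.73 at Q = 2800.0.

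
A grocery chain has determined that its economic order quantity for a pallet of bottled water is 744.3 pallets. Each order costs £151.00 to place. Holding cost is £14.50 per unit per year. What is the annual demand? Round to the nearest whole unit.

D ≈ 26,598 pallets per year

Invert the EOQ relation Q*² = 2DS/H.
From Q* = √(2DS/H): D = Q*²H / (2S) = 744.3² × 14.5 / (2 × 151) = 26598.497.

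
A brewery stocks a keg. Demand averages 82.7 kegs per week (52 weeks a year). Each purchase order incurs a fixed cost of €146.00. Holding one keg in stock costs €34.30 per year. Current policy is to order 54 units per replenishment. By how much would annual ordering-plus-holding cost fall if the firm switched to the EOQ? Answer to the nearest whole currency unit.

Extra cost ≈ €5,990 per year

Annual demand D = 82.7 × 52 = 4,300.4.
EOQ = √(2DS/H) = √(2 × 4,300.4 × 146 / 34.3) ≈ 191.34.
Cost at Q* = (D/Q*)S + (Q*/2)H = √(2DSH) ≈ €6,562.86.
Cost at Q = 54: (4,300.4/54)×146 + (54/2)×34.3 = €11,627.01 + €926.10 = €12,553.11.
Excess = €12,553.11 − €6,562.86 = €5,990.25.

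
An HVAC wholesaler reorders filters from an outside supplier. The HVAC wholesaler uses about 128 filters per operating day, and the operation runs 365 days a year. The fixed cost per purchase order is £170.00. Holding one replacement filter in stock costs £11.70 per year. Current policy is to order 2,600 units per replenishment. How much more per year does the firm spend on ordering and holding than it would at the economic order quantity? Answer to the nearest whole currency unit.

Extra cost ≈ £4,632 per year

Annual demand D = 128 × 365 = 46,720.
EOQ = √(2DS/H) = √(2 × 46,720 × 170 / 11.7) ≈ 1165.19.
Cost at Q* = (D/Q*)S + (Q*/2)H = √(2DSH) ≈ £13,632.76.
Cost at Q = 2,600: (46,720/2,600)×170 + (2,600/2)×11.7 = £3,054.77 + £15,210.00 = £18,264.77.
Excess = £18,264.77 − £13,632.76 = £4,632.01.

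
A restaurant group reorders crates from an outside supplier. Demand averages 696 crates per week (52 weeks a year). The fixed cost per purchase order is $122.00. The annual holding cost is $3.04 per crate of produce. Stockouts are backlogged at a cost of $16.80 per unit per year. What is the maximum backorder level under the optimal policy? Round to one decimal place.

S* ≈ 283.8 crates

Annual demand D = 696 × 52 = 36,192.
With planned backorders, Q* = √(2DS/H) · √((H+B)/B).
√(2DS/H) = √(2 × 36,192 × 122 / 3.04) = 1704.372.
√((H+B)/B) = √((3.04+16.8)/16.8) = 1.0867.
Q* ≈ 1852.169.
S* = Q* · H/(H+B) = 1852.169 × 3.04/19.84 ≈ 283.800.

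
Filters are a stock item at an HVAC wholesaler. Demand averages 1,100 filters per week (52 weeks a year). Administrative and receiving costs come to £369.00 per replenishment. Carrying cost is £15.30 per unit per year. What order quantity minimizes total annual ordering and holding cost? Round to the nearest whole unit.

Annual demand D = 1,100 × 52 = 57,200.
EOQ = √(2DS / H) = √(2 × 57,200 × 369 / 15.3).
= √(42,213,600 / 15.3) = √2,759,058.8235 ≈ 1661.041.

Q* ≈ 1,661 filters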